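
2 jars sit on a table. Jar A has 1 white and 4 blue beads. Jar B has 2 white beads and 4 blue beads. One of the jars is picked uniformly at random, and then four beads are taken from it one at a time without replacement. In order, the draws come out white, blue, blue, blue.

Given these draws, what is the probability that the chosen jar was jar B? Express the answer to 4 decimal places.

Compute the likelihood of the observed sequence for each case: P(data | jar A) = (1/5)(4/4)(3/3)(2/2) = 1/5; P(data | jar B) = (2/6)(4/5)(3/4)(2/3) = 2/15.
The prior-weighted likelihoods are 1/2 · 1/5 = 1/10, 1/2 · 2/15 = 1/15; these sum to 1/6.
So P(jar B | data) = (1/15) / (1/6) = 2/5.

0.4000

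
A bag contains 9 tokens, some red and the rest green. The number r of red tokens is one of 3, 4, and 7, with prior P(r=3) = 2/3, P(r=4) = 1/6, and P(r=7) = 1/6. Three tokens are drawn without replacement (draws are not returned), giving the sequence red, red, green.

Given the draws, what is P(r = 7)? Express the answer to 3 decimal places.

The likelihood of the observed sequence under each hypothesis: P(data | r = 3) = (3/9)(2/8)(6/7) = 1/14; P(data | r = 4) = (4/9)(3/8)(5/7) = 5/42; P(data | r = 7) = (7/9)(6/8)(2/7) = 1/6.
Multiplying each by its prior: 2/3 · 1/14 = 1/21, 1/6 · 5/42 = 5/252, 1/6 · 1/6 = 1/36; these sum to 2/21.
So P(r = 7 | data) = (1/36) / (2/21) = 7/24.

0.292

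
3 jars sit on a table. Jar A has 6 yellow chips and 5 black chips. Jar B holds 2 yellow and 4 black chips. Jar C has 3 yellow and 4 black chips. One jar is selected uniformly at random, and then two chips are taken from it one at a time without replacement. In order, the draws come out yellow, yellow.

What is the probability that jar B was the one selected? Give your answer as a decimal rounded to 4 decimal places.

0.1382

Under each hypothesis, the probability of the observed sequence is: P(data | jar A) = (6/11)(5/10) = 0.27273; P(data | jar B) = (2/6)(1/5) = 0.066667; P(data | jar C) = (3/7)(2/6) = 0.14286.
Multiplying each by its prior: 1/3 · 0.27273 = 0.090909, 1/3 · 0.066667 = 0.022222, 1/3 · 0.14286 = 0.047619; these sum to 0.16075.
So P(jar B | data) = (0.022222) / (0.16075) = 0.13824.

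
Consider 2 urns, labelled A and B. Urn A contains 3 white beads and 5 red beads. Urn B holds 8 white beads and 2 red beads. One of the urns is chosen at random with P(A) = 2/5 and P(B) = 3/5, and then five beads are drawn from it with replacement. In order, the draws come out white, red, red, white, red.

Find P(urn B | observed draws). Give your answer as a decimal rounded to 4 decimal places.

0.1828

Under each hypothesis, the probability of the observed sequence is: P(data | urn A) = (3/8)(5/8)(5/8)(3/8)(5/8) = 0.034332; P(data | urn B) = (8/10)(2/10)(2/10)(8/10)(2/10) = 0.00512.
Multiplying each by its prior: 2/5 · 0.034332 = 0.013733, 3/5 · 0.00512 = 0.003072; with total 0.016805.
Hence P(urn B | data) = (0.003072) / (0.016805) = 0.1828.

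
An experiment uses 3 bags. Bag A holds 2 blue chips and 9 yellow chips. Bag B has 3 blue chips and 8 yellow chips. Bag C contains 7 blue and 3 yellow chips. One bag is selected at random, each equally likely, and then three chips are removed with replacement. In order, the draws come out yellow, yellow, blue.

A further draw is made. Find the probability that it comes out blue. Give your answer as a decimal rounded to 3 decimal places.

Compute the likelihood of the observed sequence for each case: P(data | bag A) = (9/11)(9/11)(2/11) = 0.12171; P(data | bag B) = (8/11)(8/11)(3/11) = 0.14425; P(data | bag C) = (3/10)(3/10)(7/10) = 0.063.
The prior-weighted likelihoods are 1/3 · 0.12171 = 0.040571, 1/3 · 0.14425 = 0.048084, 1/3 · 0.063 = 0.021; summing to 0.10966.
The posterior is then P(bag A | data) = 0.36999, P(bag B | data) = 0.4385, P(bag C | data) = 0.19151.
The predictive probability is P(blue next | data) = (2/11)(0.36999) + (3/11)(0.4385) + (7/10)(0.19151) = 0.32092.

0.321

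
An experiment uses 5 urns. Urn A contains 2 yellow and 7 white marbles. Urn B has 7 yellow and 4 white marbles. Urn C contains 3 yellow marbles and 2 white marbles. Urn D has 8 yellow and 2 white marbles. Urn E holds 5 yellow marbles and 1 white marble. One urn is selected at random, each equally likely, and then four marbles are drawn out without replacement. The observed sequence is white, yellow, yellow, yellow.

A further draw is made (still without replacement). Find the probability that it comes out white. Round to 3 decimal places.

0.331

Compute the likelihood of the observed sequence for each case: P(data | urn A) = (7/9)(2/8)(1/7)(0/6) = 0; P(data | urn B) = (4/11)(7/10)(6/9)(5/8) = 0.10606; P(data | urn C) = (2/5)(3/4)(2/3)(1/2) = 0.1; P(data | urn D) = (2/10)(8/9)(7/8)(6/7) = 0.13333; P(data | urn E) = (1/6)(5/5)(4/4)(3/3) = 0.16667.
The prior-weighted likelihoods are 1/5 · 0 = 0, 1/5 · 0.10606 = 0.021212, 1/5 · 0.1 = 0.02, 1/5 · 0.13333 = 0.026667, 1/5 · 0.16667 = 0.033333; summing to 0.10121.
Normalising, the posterior is P(urn A | data) = 0, P(urn B | data) = 0.20958, P(urn C | data) = 0.1976, P(urn D | data) = 0.26347, P(urn E | data) = 0.32934.
Averaging over the posterior, P(white next | data) = (3/7)(0.20958) + (1)(0.1976) + (1/6)(0.26347) + (0)(0.32934) = 0.33134.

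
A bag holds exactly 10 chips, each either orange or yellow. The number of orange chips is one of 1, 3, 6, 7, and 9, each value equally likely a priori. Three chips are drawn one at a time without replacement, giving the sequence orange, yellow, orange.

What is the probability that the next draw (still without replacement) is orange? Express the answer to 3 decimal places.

0.657

The likelihood of the observed sequence under each hypothesis: P(data | r = 1) = (1/10)(9/9)(0/8) = 0; P(data | r = 3) = (3/10)(7/9)(2/8) = 7/120; P(data | r = 6) = (6/10)(4/9)(5/8) = 1/6; P(data | r = 7) = (7/10)(3/9)(6/8) = 7/40; P(data | r = 9) = (9/10)(1/9)(8/8) = 1/10.
Weighting by the prior gives 1/5 · 0 = 0, 1/5 · 7/120 = 7/600, 1/5 · 1/6 = 1/30, 1/5 · 7/40 = 7/200, 1/5 · 1/10 = 1/50; these sum to 1/10.
Dividing through by the total gives posterior P(r = 1 | data) = 0, P(r = 3 | data) = 7/60, P(r = 6 | data) = 1/3, P(r = 7 | data) = 7/20, P(r = 9 | data) = 1/5.
So P(orange next | data) = Σ P(orange next | H) P(H | data) = (1/7)(7/60) + (4/7)(1/3) + (5/7)(7/20) + (1)(1/5) = 23/35.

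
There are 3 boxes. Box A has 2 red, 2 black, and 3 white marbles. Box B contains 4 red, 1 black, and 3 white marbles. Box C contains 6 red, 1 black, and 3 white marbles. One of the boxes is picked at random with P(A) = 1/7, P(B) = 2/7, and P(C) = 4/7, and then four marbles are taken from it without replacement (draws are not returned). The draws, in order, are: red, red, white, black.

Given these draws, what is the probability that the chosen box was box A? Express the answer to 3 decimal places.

Compute the likelihood of the observed sequence for each case: P(data | box A) = (2/7)(1/6)(3/5)(2/4) = 1/70; P(data | box B) = (4/8)(3/7)(3/6)(1/5) = 3/140; P(data | box C) = (6/10)(5/9)(3/8)(1/7) = 1/56.
Multiplying each by its prior: 1/7 · 1/70 = 1/490, 2/7 · 3/140 = 3/490, 4/7 · 1/56 = 1/98; these sum to 9/490.
Hence P(box A | data) = (1/490) / (9/490) = 1/9.

0.111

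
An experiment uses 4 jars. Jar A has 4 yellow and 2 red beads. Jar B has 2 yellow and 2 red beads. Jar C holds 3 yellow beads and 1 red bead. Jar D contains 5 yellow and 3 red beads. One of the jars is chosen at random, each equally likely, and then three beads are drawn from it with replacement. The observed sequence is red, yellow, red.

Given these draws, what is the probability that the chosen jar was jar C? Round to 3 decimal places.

For each hypothesis, P(data | H) works out to: P(data | jar A) = (2/6)(4/6)(2/6) = 0.074074; P(data | jar B) = (2/4)(2/4)(2/4) = 0.125; P(data | jar C) = (1/4)(3/4)(1/4) = 0.046875; P(data | jar D) = (3/8)(5/8)(3/8) = 0.087891.
The prior-weighted likelihoods are 1/4 · 0.074074 = 0.018519, 1/4 · 0.125 = 0.03125, 1/4 · 0.046875 = 0.011719, 1/4 · 0.087891 = 0.021973; these sum to 0.08346.
Hence P(jar C | data) = (0.011719) / (0.08346) = 0.14041.

0.140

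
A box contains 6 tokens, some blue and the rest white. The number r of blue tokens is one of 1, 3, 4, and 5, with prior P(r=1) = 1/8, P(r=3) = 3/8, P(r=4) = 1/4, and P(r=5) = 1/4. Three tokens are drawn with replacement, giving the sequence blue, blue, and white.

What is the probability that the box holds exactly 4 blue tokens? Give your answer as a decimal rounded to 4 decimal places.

0.3200

For each hypothesis, P(data | H) works out to: P(data | r = 1) = (1/6)(1/6)(5/6) = 0.023148; P(data | r = 3) = (3/6)(3/6)(3/6) = 0.125; P(data | r = 4) = (4/6)(4/6)(2/6) = 0.14815; P(data | r = 5) = (5/6)(5/6)(1/6) = 0.11574.
The prior-weighted likelihoods are 1/8 · 0.023148 = 0.0028935, 3/8 · 0.125 = 0.046875, 1/4 · 0.14815 = 0.037037, 1/4 · 0.11574 = 0.028935; with total 0.11574.
Hence P(r = 4 | data) = (0.037037) / (0.11574) = 0.32.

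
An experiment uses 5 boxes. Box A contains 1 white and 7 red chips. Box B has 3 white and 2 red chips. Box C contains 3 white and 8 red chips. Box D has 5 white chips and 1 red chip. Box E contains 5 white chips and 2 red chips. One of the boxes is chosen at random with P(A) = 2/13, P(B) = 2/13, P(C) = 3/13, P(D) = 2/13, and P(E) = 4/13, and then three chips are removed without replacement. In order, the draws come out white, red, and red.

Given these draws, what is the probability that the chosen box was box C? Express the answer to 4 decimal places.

0.4429

Under each hypothesis, the probability of the observed sequence is: P(data | box A) = (1/8)(7/7)(6/6) = 0.125; P(data | box B) = (3/5)(2/4)(1/3) = 0.1; P(data | box C) = (3/11)(8/10)(7/9) = 0.1697; P(data | box D) = (5/6)(1/5)(0/4) = 0; P(data | box E) = (5/7)(2/6)(1/5) = 0.047619.
Weighting by the prior gives 2/13 · 0.125 = 0.019231, 2/13 · 0.1 = 0.015385, 3/13 · 0.1697 = 0.039161, 2/13 · 0 = 0, 4/13 · 0.047619 = 0.014652; these sum to 0.088428.
Therefore the posterior P(box C | data) = (0.039161) / (0.088428) = 0.44285.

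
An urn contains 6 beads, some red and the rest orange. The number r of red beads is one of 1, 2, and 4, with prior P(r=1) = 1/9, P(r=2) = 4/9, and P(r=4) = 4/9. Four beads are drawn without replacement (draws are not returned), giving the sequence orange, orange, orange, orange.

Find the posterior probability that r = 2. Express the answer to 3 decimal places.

For each hypothesis, P(data | H) works out to: P(data | r = 1) = (5/6)(4/5)(3/4)(2/3) = 1/3; P(data | r = 2) = (4/6)(3/5)(2/4)(1/3) = 1/15; P(data | r = 4) = (2/6)(1/5)(0/4) = 0.
Weighting by the prior gives 1/9 · 1/3 = 1/27, 4/9 · 1/15 = 4/135, 4/9 · 0 = 0; these sum to 1/15.
By Bayes' rule, P(r = 2 | data) = (4/135) / (1/15) = 4/9.

0.444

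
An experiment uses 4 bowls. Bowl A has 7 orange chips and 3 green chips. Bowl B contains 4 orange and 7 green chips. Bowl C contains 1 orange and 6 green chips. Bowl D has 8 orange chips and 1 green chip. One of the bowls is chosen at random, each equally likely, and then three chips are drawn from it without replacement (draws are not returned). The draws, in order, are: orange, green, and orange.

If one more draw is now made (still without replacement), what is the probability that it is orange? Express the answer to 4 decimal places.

0.6937

Under each hypothesis, the probability of the observed sequence is: P(data | bowl A) = (7/10)(3/9)(6/8) = 0.175; P(data | bowl B) = (4/11)(7/10)(3/9) = 0.084848; P(data | bowl C) = (1/7)(6/6)(0/5) = 0; P(data | bowl D) = (8/9)(1/8)(7/7) = 0.11111.
Multiplying each by its prior: 1/4 · 0.175 = 0.04375, 1/4 · 0.084848 = 0.021212, 1/4 · 0 = 0, 1/4 · 0.11111 = 0.027778; summing to 0.09274.
The posterior is then P(bowl A | data) = 0.47175, P(bowl B | data) = 0.22873, P(bowl C | data) = 0, P(bowl D | data) = 0.29952.
Averaging over the posterior, P(orange next | data) = (5/7)(0.47175) + (1/4)(0.22873) + (1)(0.29952) = 0.69367.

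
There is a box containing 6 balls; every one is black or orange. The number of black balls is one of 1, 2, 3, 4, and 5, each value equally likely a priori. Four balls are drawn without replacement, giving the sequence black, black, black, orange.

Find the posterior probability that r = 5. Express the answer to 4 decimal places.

Under each hypothesis, the probability of the observed sequence is: P(data | r = 1) = (1/6)(0/5) = 0; P(data | r = 2) = (2/6)(1/5)(0/4) = 0; P(data | r = 3) = (3/6)(2/5)(1/4)(3/3) = 1/20; P(data | r = 4) = (4/6)(3/5)(2/4)(2/3) = 2/15; P(data | r = 5) = (5/6)(4/5)(3/4)(1/3) = 1/6.
Weighting by the prior gives 1/5 · 0 = 0, 1/5 · 0 = 0, 1/5 · 1/20 = 1/100, 1/5 · 2/15 = 2/75, 1/5 · 1/6 = 1/30; summing to 7/100.
Therefore the posterior P(r = 5 | data) = (1/30) / (7/100) = 10/21.

0.4762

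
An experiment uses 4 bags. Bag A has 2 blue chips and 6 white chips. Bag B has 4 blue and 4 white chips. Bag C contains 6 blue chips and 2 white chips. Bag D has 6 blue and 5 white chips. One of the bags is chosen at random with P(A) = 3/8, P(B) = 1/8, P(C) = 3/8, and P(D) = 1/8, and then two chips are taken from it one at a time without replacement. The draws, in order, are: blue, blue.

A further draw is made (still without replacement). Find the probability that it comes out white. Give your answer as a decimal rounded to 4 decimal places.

0.4258

For each hypothesis, P(data | H) works out to: P(data | bag A) = (2/8)(1/7) = 0.035714; P(data | bag B) = (4/8)(3/7) = 0.21429; P(data | bag C) = (6/8)(5/7) = 0.53571; P(data | bag D) = (6/11)(5/10) = 0.27273.
Multiplying each by its prior: 3/8 · 0.035714 = 0.013393, 1/8 · 0.21429 = 0.026786, 3/8 · 0.53571 = 0.20089, 1/8 · 0.27273 = 0.034091; these sum to 0.27516.
Dividing through by the total gives posterior P(bag A | data) = 0.048673, P(bag B | data) = 0.097345, P(bag C | data) = 0.73009, P(bag D | data) = 0.12389.
Averaging over the posterior, P(white next | data) = (1)(0.048673) + (2/3)(0.097345) + (1/3)(0.73009) + (5/9)(0.12389) = 0.42576.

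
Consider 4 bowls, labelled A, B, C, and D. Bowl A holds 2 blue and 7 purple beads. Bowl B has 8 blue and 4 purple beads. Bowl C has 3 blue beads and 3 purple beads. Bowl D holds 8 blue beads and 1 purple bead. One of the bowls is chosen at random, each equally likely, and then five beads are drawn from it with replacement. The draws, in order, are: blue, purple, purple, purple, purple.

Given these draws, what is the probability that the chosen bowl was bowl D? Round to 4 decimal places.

0.0011

Under each hypothesis, the probability of the observed sequence is: P(data | bowl A) = (2/9)(7/9)(7/9)(7/9)(7/9) = 0.081322; P(data | bowl B) = (8/12)(4/12)(4/12)(4/12)(4/12) = 0.0082305; P(data | bowl C) = (3/6)(3/6)(3/6)(3/6)(3/6) = 0.03125; P(data | bowl D) = (8/9)(1/9)(1/9)(1/9)(1/9) = 0.00013548.
The prior-weighted likelihoods are 1/4 · 0.081322 = 0.020331, 1/4 · 0.0082305 = 0.0020576, 1/4 · 0.03125 = 0.0078125, 1/4 · 0.00013548 = 3.387e-05; with total 0.030235.
Therefore the posterior P(bowl D | data) = (3.387e-05) / (0.030235) = 0.0011202.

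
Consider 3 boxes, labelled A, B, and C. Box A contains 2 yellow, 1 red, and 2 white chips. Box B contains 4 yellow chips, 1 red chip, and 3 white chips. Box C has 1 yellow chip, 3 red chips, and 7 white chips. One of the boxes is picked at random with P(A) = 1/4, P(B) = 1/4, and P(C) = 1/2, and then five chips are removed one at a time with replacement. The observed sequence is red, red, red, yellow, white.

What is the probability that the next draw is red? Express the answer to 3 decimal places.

0.236

Compute the likelihood of the observed sequence for each case: P(data | box A) = (1/5)(1/5)(1/5)(2/5)(2/5) = 0.00128; P(data | box B) = (1/8)(1/8)(1/8)(4/8)(3/8) = 0.00036621; P(data | box C) = (3/11)(3/11)(3/11)(1/11)(7/11) = 0.0011735.
Weighting by the prior gives 1/4 · 0.00128 = 0.00032, 1/4 · 0.00036621 = 9.1553e-05, 1/2 · 0.0011735 = 0.00058677; summing to 0.00099832.
Dividing through by the total gives posterior P(box A | data) = 0.32054, P(box B | data) = 0.091706, P(box C | data) = 0.58776.
So P(red next | data) = Σ P(red next | H) P(H | data) = (1/5)(0.32054) + (1/8)(0.091706) + (3/11)(0.58776) = 0.23587.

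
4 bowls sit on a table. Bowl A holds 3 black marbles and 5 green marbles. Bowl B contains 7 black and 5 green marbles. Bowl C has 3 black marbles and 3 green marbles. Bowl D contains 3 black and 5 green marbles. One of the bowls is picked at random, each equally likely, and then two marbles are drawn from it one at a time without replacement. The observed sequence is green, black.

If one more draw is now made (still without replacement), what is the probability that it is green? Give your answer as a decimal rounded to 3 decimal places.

0.557

For each hypothesis, P(data | H) works out to: P(data | bowl A) = (5/8)(3/7) = 0.26786; P(data | bowl B) = (5/12)(7/11) = 0.26515; P(data | bowl C) = (3/6)(3/5) = 0.3; P(data | bowl D) = (5/8)(3/7) = 0.26786.
Multiplying each by its prior: 1/4 · 0.26786 = 0.066964, 1/4 · 0.26515 = 0.066288, 1/4 · 0.3 = 0.075, 1/4 · 0.26786 = 0.066964; these sum to 0.27522.
Dividing through by the total gives posterior P(bowl A | data) = 0.24331, P(bowl B | data) = 0.24086, P(bowl C | data) = 0.27251, P(bowl D | data) = 0.24331.
The predictive probability is P(green next | data) = (2/3)(0.24331) + (2/5)(0.24086) + (1/2)(0.27251) + (2/3)(0.24331) = 0.55702.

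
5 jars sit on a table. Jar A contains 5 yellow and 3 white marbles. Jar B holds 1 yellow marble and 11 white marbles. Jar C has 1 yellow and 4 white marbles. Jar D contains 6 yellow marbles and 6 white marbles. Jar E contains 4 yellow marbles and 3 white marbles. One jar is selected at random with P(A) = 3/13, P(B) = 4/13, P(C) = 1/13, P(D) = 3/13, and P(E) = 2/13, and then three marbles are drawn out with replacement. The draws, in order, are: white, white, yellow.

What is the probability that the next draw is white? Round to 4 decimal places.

0.5853

Under each hypothesis, the probability of the observed sequence is: P(data | jar A) = (3/8)(3/8)(5/8) = 0.087891; P(data | jar B) = (11/12)(11/12)(1/12) = 0.070023; P(data | jar C) = (4/5)(4/5)(1/5) = 0.128; P(data | jar D) = (6/12)(6/12)(6/12) = 0.125; P(data | jar E) = (3/7)(3/7)(4/7) = 0.10496.
The prior-weighted likelihoods are 3/13 · 0.087891 = 0.020282, 4/13 · 0.070023 = 0.021546, 1/13 · 0.128 = 0.0098462, 3/13 · 0.125 = 0.028846, 2/13 · 0.10496 = 0.016147; these sum to 0.096667.
The posterior is then P(jar A | data) = 0.20982, P(jar B | data) = 0.22288, P(jar C | data) = 0.10186, P(jar D | data) = 0.29841, P(jar E | data) = 0.16704.
Averaging over the posterior, P(white next | data) = (3/8)(0.20982) + (11/12)(0.22288) + (4/5)(0.10186) + (1/2)(0.29841) + (3/7)(0.16704) = 0.58527.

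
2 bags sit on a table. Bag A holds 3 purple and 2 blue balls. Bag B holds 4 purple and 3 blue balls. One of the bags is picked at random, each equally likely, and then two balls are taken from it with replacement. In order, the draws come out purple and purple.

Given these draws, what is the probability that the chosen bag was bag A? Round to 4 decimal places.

0.5244

The likelihood of the observed sequence under each hypothesis: P(data | bag A) = (3/5)(3/5) = 0.36; P(data | bag B) = (4/7)(4/7) = 0.32653.
The prior-weighted likelihoods are 1/2 · 0.36 = 0.18, 1/2 · 0.32653 = 0.16327; these sum to 0.34327.
Therefore the posterior P(bag A | data) = (0.18) / (0.34327) = 0.52438.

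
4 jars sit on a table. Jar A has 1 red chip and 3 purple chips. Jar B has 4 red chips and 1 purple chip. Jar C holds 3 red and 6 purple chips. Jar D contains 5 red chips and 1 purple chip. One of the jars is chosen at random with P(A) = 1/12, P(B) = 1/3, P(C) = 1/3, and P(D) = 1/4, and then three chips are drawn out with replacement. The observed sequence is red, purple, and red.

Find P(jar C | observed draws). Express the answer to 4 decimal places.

Compute the likelihood of the observed sequence for each case: P(data | jar A) = (1/4)(3/4)(1/4) = 0.046875; P(data | jar B) = (4/5)(1/5)(4/5) = 0.128; P(data | jar C) = (3/9)(6/9)(3/9) = 0.074074; P(data | jar D) = (5/6)(1/6)(5/6) = 0.11574.
Multiplying each by its prior: 1/12 · 0.046875 = 0.0039062, 1/3 · 0.128 = 0.042667, 1/3 · 0.074074 = 0.024691, 1/4 · 0.11574 = 0.028935; summing to 0.1002.
So P(jar C | data) = (0.024691) / (0.1002) = 0.24642.

0.2464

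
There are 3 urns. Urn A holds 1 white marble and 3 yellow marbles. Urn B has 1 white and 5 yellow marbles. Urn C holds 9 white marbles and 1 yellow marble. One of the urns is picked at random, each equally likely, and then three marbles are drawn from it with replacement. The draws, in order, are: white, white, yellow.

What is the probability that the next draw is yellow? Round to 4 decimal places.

0.4142

Under each hypothesis, the probability of the observed sequence is: P(data | urn A) = (1/4)(1/4)(3/4) = 0.046875; P(data | urn B) = (1/6)(1/6)(5/6) = 0.023148; P(data | urn C) = (9/10)(9/10)(1/10) = 0.081.
Multiplying each by its prior: 1/3 · 0.046875 = 0.015625, 1/3 · 0.023148 = 0.007716, 1/3 · 0.081 = 0.027; summing to 0.050341.
The posterior is then P(urn A | data) = 0.31038, P(urn B | data) = 0.15328, P(urn C | data) = 0.53634.
So P(yellow next | data) = Σ P(yellow next | H) P(H | data) = (3/4)(0.31038) + (5/6)(0.15328) + (1/10)(0.53634) = 0.41415.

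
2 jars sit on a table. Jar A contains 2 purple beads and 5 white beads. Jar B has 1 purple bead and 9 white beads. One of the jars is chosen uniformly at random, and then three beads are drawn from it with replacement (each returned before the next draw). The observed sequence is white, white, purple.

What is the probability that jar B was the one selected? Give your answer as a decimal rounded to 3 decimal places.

0.357

The likelihood of the observed sequence under each hypothesis: P(data | jar A) = (5/7)(5/7)(2/7) = 0.14577; P(data | jar B) = (9/10)(9/10)(1/10) = 0.081.
Weighting by the prior gives 1/2 · 0.14577 = 0.072886, 1/2 · 0.081 = 0.0405; these sum to 0.11339.
Therefore the posterior P(jar B | data) = (0.0405) / (0.11339) = 0.35719.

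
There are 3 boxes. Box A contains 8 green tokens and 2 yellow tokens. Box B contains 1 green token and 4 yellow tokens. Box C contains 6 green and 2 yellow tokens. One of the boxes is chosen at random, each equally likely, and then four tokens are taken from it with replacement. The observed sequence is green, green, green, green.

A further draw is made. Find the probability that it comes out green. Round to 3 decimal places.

Under each hypothesis, the probability of the observed sequence is: P(data | box A) = (8/10)(8/10)(8/10)(8/10) = 0.4096; P(data | box B) = (1/5)(1/5)(1/5)(1/5) = 0.0016; P(data | box C) = (6/8)(6/8)(6/8)(6/8) = 0.31641.
Weighting by the prior gives 1/3 · 0.4096 = 0.13653, 1/3 · 0.0016 = 0.00053333, 1/3 · 0.31641 = 0.10547; these sum to 0.24254.
Dividing through by the total gives posterior P(box A | data) = 0.56294, P(box B | data) = 0.002199, P(box C | data) = 0.43486.
The predictive probability is P(green next | data) = (4/5)(0.56294) + (1/5)(0.002199) + (3/4)(0.43486) = 0.77694.

0.777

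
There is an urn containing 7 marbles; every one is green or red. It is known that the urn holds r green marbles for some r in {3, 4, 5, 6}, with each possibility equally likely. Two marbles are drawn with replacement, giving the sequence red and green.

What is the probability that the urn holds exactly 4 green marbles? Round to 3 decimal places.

0.300

The likelihood of the observed sequence under each hypothesis: P(data | r = 3) = (4/7)(3/7) = 12/49; P(data | r = 4) = (3/7)(4/7) = 12/49; P(data | r = 5) = (2/7)(5/7) = 10/49; P(data | r = 6) = (1/7)(6/7) = 6/49.
Weighting by the prior gives 1/4 · 12/49 = 3/49, 1/4 · 12/49 = 3/49, 1/4 · 10/49 = 5/98, 1/4 · 6/49 = 3/98; with total 10/49.
So P(r = 4 | data) = (3/49) / (10/49) = 3/10.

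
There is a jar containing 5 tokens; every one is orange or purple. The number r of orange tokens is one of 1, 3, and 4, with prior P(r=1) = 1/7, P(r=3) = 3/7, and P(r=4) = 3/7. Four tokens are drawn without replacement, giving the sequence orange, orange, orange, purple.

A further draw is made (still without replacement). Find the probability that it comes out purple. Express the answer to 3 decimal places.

0.333

The likelihood of the observed sequence under each hypothesis: P(data | r = 1) = (1/5)(0/4) = 0; P(data | r = 3) = (3/5)(2/4)(1/3)(2/2) = 1/10; P(data | r = 4) = (4/5)(3/4)(2/3)(1/2) = 1/5.
Weighting by the prior gives 1/7 · 0 = 0, 3/7 · 1/10 = 3/70, 3/7 · 1/5 = 3/35; summing to 9/70.
Normalising, the posterior is P(r = 1 | data) = 0, P(r = 3 | data) = 1/3, P(r = 4 | data) = 2/3.
Averaging over the posterior, P(purple next | data) = (1)(1/3) + (0)(2/3) = 1/3.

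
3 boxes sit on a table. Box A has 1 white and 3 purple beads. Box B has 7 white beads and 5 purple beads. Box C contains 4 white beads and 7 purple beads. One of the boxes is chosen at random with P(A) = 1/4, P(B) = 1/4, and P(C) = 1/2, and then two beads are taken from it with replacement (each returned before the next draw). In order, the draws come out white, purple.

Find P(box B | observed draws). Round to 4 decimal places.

Compute the likelihood of the observed sequence for each case: P(data | box A) = (1/4)(3/4) = 0.1875; P(data | box B) = (7/12)(5/12) = 0.24306; P(data | box C) = (4/11)(7/11) = 0.2314.
Weighting by the prior gives 1/4 · 0.1875 = 0.046875, 1/4 · 0.24306 = 0.060764, 1/2 · 0.2314 = 0.1157; these sum to 0.22334.
So P(box B | data) = (0.060764) / (0.22334) = 0.27207.

0.2721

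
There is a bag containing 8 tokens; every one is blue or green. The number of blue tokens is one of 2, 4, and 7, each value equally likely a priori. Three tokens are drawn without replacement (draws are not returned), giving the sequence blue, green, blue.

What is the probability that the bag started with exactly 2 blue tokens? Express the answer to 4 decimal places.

0.1176

Compute the likelihood of the observed sequence for each case: P(data | r = 2) = (2/8)(6/7)(1/6) = 1/28; P(data | r = 4) = (4/8)(4/7)(3/6) = 1/7; P(data | r = 7) = (7/8)(1/7)(6/6) = 1/8.
Weighting by the prior gives 1/3 · 1/28 = 1/84, 1/3 · 1/7 = 1/21, 1/3 · 1/8 = 1/24; with total 17/168.
Therefore the posterior P(r = 2 | data) = (1/84) / (17/168) = 2/17.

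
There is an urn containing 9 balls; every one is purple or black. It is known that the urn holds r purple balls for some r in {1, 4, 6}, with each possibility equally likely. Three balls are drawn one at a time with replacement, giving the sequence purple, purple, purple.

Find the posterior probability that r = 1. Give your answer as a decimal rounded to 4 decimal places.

0.0036

Compute the likelihood of the observed sequence for each case: P(data | r = 1) = (1/9)(1/9)(1/9) = 0.0013717; P(data | r = 4) = (4/9)(4/9)(4/9) = 0.087791; P(data | r = 6) = (6/9)(6/9)(6/9) = 0.2963.
The prior-weighted likelihoods are 1/3 · 0.0013717 = 0.00045725, 1/3 · 0.087791 = 0.029264, 1/3 · 0.2963 = 0.098765; summing to 0.12849.
By Bayes' rule, P(r = 1 | data) = (0.00045725) / (0.12849) = 0.0035587.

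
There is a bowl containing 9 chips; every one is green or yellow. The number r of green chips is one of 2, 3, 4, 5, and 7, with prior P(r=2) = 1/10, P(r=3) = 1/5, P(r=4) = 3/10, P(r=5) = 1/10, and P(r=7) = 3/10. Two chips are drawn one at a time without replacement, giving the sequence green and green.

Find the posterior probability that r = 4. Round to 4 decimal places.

Compute the likelihood of the observed sequence for each case: P(data | r = 2) = (2/9)(1/8) = 1/36; P(data | r = 3) = (3/9)(2/8) = 1/12; P(data | r = 4) = (4/9)(3/8) = 1/6; P(data | r = 5) = (5/9)(4/8) = 5/18; P(data | r = 7) = (7/9)(6/8) = 7/12.
Multiplying each by its prior: 1/10 · 1/36 = 1/360, 1/5 · 1/12 = 1/60, 3/10 · 1/6 = 1/20, 1/10 · 5/18 = 1/36, 3/10 · 7/12 = 7/40; with total 49/180.
Therefore the posterior P(r = 4 | data) = (1/20) / (49/180) = 9/49.

0.1837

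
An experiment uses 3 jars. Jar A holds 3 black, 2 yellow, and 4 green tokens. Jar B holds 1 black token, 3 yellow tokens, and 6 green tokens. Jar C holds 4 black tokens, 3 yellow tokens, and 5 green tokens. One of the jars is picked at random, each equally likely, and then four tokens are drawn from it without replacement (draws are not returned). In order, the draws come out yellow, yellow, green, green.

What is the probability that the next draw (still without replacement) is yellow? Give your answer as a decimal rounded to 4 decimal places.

Compute the likelihood of the observed sequence for each case: P(data | jar A) = (2/9)(1/8)(4/7)(3/6) = 0.0079365; P(data | jar B) = (3/10)(2/9)(6/8)(5/7) = 0.035714; P(data | jar C) = (3/12)(2/11)(5/10)(4/9) = 0.010101.
The prior-weighted likelihoods are 1/3 · 0.0079365 = 0.0026455, 1/3 · 0.035714 = 0.011905, 1/3 · 0.010101 = 0.003367; these sum to 0.017917.
The posterior is then P(jar A | data) = 0.14765, P(jar B | data) = 0.66443, P(jar C | data) = 0.18792.
So P(yellow next | data) = Σ P(yellow next | H) P(H | data) = (0)(0.14765) + (1/6)(0.66443) + (1/8)(0.18792) = 0.13423.

0.1342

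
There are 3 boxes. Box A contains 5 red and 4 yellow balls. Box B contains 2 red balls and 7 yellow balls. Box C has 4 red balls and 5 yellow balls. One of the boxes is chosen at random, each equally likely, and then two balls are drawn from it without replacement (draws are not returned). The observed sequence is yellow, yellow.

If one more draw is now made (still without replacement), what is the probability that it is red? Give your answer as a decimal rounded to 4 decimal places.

0.4324

For each hypothesis, P(data | H) works out to: P(data | box A) = (4/9)(3/8) = 1/6; P(data | box B) = (7/9)(6/8) = 7/12; P(data | box C) = (5/9)(4/8) = 5/18.
The prior-weighted likelihoods are 1/3 · 1/6 = 1/18, 1/3 · 7/12 = 7/36, 1/3 · 5/18 = 5/54; with total 37/108.
Dividing through by the total gives posterior P(box A | data) = 6/37, P(box B | data) = 21/37, P(box C | data) = 10/37.
The predictive probability is P(red next | data) = (5/7)(6/37) + (2/7)(21/37) + (4/7)(10/37) = 16/37.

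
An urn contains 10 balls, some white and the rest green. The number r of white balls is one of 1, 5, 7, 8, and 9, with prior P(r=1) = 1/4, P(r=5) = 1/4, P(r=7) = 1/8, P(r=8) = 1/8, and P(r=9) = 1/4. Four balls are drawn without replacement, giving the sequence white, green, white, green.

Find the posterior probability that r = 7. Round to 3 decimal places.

0.216

Under each hypothesis, the probability of the observed sequence is: P(data | r = 1) = (1/10)(9/9)(0/8) = 0; P(data | r = 5) = (5/10)(5/9)(4/8)(4/7) = 0.079365; P(data | r = 7) = (7/10)(3/9)(6/8)(2/7) = 0.05; P(data | r = 8) = (8/10)(2/9)(7/8)(1/7) = 0.022222; P(data | r = 9) = (9/10)(1/9)(8/8)(0/7) = 0.
Weighting by the prior gives 1/4 · 0 = 0, 1/4 · 0.079365 = 0.019841, 1/8 · 0.05 = 0.00625, 1/8 · 0.022222 = 0.0027778, 1/4 · 0 = 0; these sum to 0.028869.
So P(r = 7 | data) = (0.00625) / (0.028869) = 0.21649.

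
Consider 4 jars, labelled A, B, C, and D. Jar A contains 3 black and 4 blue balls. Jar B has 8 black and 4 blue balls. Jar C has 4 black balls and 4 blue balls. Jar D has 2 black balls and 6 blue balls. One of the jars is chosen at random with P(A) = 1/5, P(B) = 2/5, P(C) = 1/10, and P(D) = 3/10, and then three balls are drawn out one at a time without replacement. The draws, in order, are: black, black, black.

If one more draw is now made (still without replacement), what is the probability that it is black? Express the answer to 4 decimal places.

0.5057

For each hypothesis, P(data | H) works out to: P(data | jar A) = (3/7)(2/6)(1/5) = 0.028571; P(data | jar B) = (8/12)(7/11)(6/10) = 0.25455; P(data | jar C) = (4/8)(3/7)(2/6) = 0.071429; P(data | jar D) = (2/8)(1/7)(0/6) = 0.
Multiplying each by its prior: 1/5 · 0.028571 = 0.0057143, 2/5 · 0.25455 = 0.10182, 1/10 · 0.071429 = 0.0071429, 3/10 · 0 = 0; with total 0.11468.
Dividing through by the total gives posterior P(jar A | data) = 0.04983, P(jar B | data) = 0.88788, P(jar C | data) = 0.062288, P(jar D | data) = 0.
The predictive probability is P(black next | data) = (0)(0.04983) + (5/9)(0.88788) + (1/5)(0.062288) = 0.50573.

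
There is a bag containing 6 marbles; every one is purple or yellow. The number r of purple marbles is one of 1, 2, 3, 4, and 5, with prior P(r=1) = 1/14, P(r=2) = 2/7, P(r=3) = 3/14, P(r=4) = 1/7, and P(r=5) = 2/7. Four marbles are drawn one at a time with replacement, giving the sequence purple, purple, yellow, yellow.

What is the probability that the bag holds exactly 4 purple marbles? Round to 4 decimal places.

For each hypothesis, P(data | H) works out to: P(data | r = 1) = (1/6)(1/6)(5/6)(5/6) = 0.01929; P(data | r = 2) = (2/6)(2/6)(4/6)(4/6) = 0.049383; P(data | r = 3) = (3/6)(3/6)(3/6)(3/6) = 0.0625; P(data | r = 4) = (4/6)(4/6)(2/6)(2/6) = 0.049383; P(data | r = 5) = (5/6)(5/6)(1/6)(1/6) = 0.01929.
The prior-weighted likelihoods are 1/14 · 0.01929 = 0.0013779, 2/7 · 0.049383 = 0.014109, 3/14 · 0.0625 = 0.013393, 1/7 · 0.049383 = 0.0070547, 2/7 · 0.01929 = 0.0055115; these sum to 0.041446.
By Bayes' rule, P(r = 4 | data) = (0.0070547) / (0.041446) = 0.17021.

0.1702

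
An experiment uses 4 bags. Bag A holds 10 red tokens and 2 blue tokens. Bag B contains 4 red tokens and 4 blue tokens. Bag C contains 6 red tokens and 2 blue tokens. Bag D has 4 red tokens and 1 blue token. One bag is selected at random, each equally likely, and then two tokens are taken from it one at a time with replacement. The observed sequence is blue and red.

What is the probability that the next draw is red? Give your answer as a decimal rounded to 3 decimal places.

0.692

For each hypothesis, P(data | H) works out to: P(data | bag A) = (2/12)(10/12) = 0.13889; P(data | bag B) = (4/8)(4/8) = 0.25; P(data | bag C) = (2/8)(6/8) = 0.1875; P(data | bag D) = (1/5)(4/5) = 0.16.
Weighting by the prior gives 1/4 · 0.13889 = 0.034722, 1/4 · 0.25 = 0.0625, 1/4 · 0.1875 = 0.046875, 1/4 · 0.16 = 0.04; these sum to 0.1841.
Normalising, the posterior is P(bag A | data) = 0.18861, P(bag B | data) = 0.33949, P(bag C | data) = 0.25462, P(bag D | data) = 0.21728.
So P(red next | data) = Σ P(red next | H) P(H | data) = (5/6)(0.18861) + (1/2)(0.33949) + (3/4)(0.25462) + (4/5)(0.21728) = 0.69171.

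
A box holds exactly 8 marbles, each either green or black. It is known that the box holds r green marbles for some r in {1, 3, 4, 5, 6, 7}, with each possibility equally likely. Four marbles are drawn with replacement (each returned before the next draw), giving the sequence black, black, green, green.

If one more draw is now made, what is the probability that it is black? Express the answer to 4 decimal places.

0.4620

Compute the likelihood of the observed sequence for each case: P(data | r = 1) = (7/8)(7/8)(1/8)(1/8) = 0.011963; P(data | r = 3) = (5/8)(5/8)(3/8)(3/8) = 0.054932; P(data | r = 4) = (4/8)(4/8)(4/8)(4/8) = 0.0625; P(data | r = 5) = (3/8)(3/8)(5/8)(5/8) = 0.054932; P(data | r = 6) = (2/8)(2/8)(6/8)(6/8) = 0.035156; P(data | r = 7) = (1/8)(1/8)(7/8)(7/8) = 0.011963.
The prior-weighted likelihoods are 1/6 · 0.011963 = 0.0019938, 1/6 · 0.054932 = 0.0091553, 1/6 · 0.0625 = 0.010417, 1/6 · 0.054932 = 0.0091553, 1/6 · 0.035156 = 0.0058594, 1/6 · 0.011963 = 0.0019938; these sum to 0.038574.
Dividing through by the total gives posterior P(r = 1 | data) = 0.051688, P(r = 3 | data) = 0.23734, P(r = 4 | data) = 0.27004, P(r = 5 | data) = 0.23734, P(r = 6 | data) = 0.1519, P(r = 7 | data) = 0.051688.
Averaging over the posterior, P(black next | data) = (7/8)(0.051688) + (5/8)(0.23734) + (1/2)(0.27004) + (3/8)(0.23734) + (1/4)(0.1519) + (1/8)(0.051688) = 0.46203.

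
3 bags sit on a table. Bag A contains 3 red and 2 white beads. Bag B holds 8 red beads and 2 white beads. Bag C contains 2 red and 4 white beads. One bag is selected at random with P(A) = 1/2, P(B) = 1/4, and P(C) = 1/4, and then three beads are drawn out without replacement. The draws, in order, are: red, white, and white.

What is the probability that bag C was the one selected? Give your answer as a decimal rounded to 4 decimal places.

0.4737

Compute the likelihood of the observed sequence for each case: P(data | bag A) = (3/5)(2/4)(1/3) = 1/10; P(data | bag B) = (8/10)(2/9)(1/8) = 1/45; P(data | bag C) = (2/6)(4/5)(3/4) = 1/5.
The prior-weighted likelihoods are 1/2 · 1/10 = 1/20, 1/4 · 1/45 = 1/180, 1/4 · 1/5 = 1/20; summing to 19/180.
Therefore the posterior P(bag C | data) = (1/20) / (19/180) = 9/19.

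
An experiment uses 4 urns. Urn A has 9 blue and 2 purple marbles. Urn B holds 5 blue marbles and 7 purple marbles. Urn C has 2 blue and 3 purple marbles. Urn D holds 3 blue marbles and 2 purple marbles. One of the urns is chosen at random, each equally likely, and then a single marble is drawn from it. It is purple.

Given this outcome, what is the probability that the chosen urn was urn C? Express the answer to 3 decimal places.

The likelihood of this draw under each hypothesis: P(data | urn A) = (2/11) = 2/11; P(data | urn B) = (7/12) = 7/12; P(data | urn C) = (3/5) = 3/5; P(data | urn D) = (2/5) = 2/5.
Multiplying each by its prior: 1/4 · 2/11 = 1/22, 1/4 · 7/12 = 7/48, 1/4 · 3/5 = 3/20, 1/4 · 2/5 = 1/10; summing to 233/528.
By Bayes' rule, P(urn C | data) = (3/20) / (233/528) = 396/1165.

0.340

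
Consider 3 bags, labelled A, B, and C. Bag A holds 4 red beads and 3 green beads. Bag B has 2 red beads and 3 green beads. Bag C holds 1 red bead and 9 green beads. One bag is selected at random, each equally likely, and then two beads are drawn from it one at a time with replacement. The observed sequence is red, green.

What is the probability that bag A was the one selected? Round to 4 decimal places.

The likelihood of the observed sequence under each hypothesis: P(data | bag A) = (4/7)(3/7) = 0.2449; P(data | bag B) = (2/5)(3/5) = 0.24; P(data | bag C) = (1/10)(9/10) = 0.09.
Multiplying each by its prior: 1/3 · 0.2449 = 0.081633, 1/3 · 0.24 = 0.08, 1/3 · 0.09 = 0.03; with total 0.19163.
Hence P(bag A | data) = (0.081633) / (0.19163) = 0.42599.

0.4260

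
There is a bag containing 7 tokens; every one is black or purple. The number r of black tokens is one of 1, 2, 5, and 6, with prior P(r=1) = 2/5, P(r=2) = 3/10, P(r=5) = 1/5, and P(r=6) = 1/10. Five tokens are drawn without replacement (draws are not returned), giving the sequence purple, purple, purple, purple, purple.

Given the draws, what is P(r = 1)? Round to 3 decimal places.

For each hypothesis, P(data | H) works out to: P(data | r = 1) = (6/7)(5/6)(4/5)(3/4)(2/3) = 2/7; P(data | r = 2) = (5/7)(4/6)(3/5)(2/4)(1/3) = 1/21; P(data | r = 5) = (2/7)(1/6)(0/5) = 0; P(data | r = 6) = (1/7)(0/6) = 0.
Weighting by the prior gives 2/5 · 2/7 = 4/35, 3/10 · 1/21 = 1/70, 1/5 · 0 = 0, 1/10 · 0 = 0; summing to 9/70.
Hence P(r = 1 | data) = (4/35) / (9/70) = 8/9.

0.889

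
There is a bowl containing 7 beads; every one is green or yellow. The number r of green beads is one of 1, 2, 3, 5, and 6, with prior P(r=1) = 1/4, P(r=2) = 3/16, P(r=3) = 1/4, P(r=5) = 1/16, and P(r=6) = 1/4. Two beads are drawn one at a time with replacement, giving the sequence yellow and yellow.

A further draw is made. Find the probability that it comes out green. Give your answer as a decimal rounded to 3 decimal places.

0.260

For each hypothesis, P(data | H) works out to: P(data | r = 1) = (6/7)(6/7) = 36/49; P(data | r = 2) = (5/7)(5/7) = 25/49; P(data | r = 3) = (4/7)(4/7) = 16/49; P(data | r = 5) = (2/7)(2/7) = 4/49; P(data | r = 6) = (1/7)(1/7) = 1/49.
Weighting by the prior gives 1/4 · 36/49 = 9/49, 3/16 · 25/49 = 75/784, 1/4 · 16/49 = 4/49, 1/16 · 4/49 = 1/196, 1/4 · 1/49 = 1/196; these sum to 291/784.
The posterior is then P(r = 1 | data) = 0.49485, P(r = 2 | data) = 0.25773, P(r = 3 | data) = 0.21993, P(r = 5 | data) = 0.013746, P(r = 6 | data) = 0.013746.
The predictive probability is P(green next | data) = (1/7)(0.49485) + (2/7)(0.25773) + (3/7)(0.21993) + (5/7)(0.013746) + (6/7)(0.013746) = 0.26019.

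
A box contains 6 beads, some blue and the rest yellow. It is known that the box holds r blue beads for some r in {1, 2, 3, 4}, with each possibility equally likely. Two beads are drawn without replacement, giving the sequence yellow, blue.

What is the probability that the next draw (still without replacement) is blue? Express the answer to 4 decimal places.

Under each hypothesis, the probability of the observed sequence is: P(data | r = 1) = (5/6)(1/5) = 1/6; P(data | r = 2) = (4/6)(2/5) = 4/15; P(data | r = 3) = (3/6)(3/5) = 3/10; P(data | r = 4) = (2/6)(4/5) = 4/15.
Weighting by the prior gives 1/4 · 1/6 = 1/24, 1/4 · 4/15 = 1/15, 1/4 · 3/10 = 3/40, 1/4 · 4/15 = 1/15; with total 1/4.
Dividing through by the total gives posterior P(r = 1 | data) = 1/6, P(r = 2 | data) = 4/15, P(r = 3 | data) = 3/10, P(r = 4 | data) = 4/15.
So P(blue next | data) = Σ P(blue next | H) P(H | data) = (0)(1/6) + (1/4)(4/15) + (1/2)(3/10) + (3/4)(4/15) = 5/12.

0.4167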